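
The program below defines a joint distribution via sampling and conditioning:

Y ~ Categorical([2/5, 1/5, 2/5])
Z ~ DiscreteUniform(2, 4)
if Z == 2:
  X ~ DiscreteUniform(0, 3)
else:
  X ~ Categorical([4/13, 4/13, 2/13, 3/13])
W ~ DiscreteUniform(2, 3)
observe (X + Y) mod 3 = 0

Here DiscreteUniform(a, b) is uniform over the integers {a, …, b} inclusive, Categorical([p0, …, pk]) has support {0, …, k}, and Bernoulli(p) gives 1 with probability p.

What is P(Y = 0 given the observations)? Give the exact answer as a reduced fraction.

P(Y = 0 | obs) = 164/283

Enumerate traces; 24 have nonzero weight after conditioning:
  (Y=0, Z=2, X=0, W=2) weight 1/60
  (Y=0, Z=2, X=0, W=3) weight 1/60
  (Y=0, Z=2, X=3, W=2) weight 1/60
  (Y=0, Z=2, X=3, W=3) weight 1/60
  (Y=0, Z=3, X=0, W=2) weight 4/195
  (Y=0, Z=3, X=0, W=3) weight 4/195
  (Y=0, Z=3, X=3, W=2) weight 1/65
  (Y=0, Z=3, X=3, W=3) weight 1/65
  (Y=1, Z=2, X=2, W=2) weight 1/120
  (Y=2, Z=2, X=1, W=2) weight 1/60
  … 14 more
Group by Y:
  weight(Y=0) = 41/195
  weight(Y=1) = 29/780
  weight(Y=2) = 3/26
Total weight = 41/195 + 29/780 + 3/26 = 283/780
P(Y=0 | obs) = 41/195 / 283/780 = 164/283
P(Y=1 | obs) = 29/780 / 283/780 = 29/283
P(Y=2 | obs) = 3/26 / 283/780 = 90/283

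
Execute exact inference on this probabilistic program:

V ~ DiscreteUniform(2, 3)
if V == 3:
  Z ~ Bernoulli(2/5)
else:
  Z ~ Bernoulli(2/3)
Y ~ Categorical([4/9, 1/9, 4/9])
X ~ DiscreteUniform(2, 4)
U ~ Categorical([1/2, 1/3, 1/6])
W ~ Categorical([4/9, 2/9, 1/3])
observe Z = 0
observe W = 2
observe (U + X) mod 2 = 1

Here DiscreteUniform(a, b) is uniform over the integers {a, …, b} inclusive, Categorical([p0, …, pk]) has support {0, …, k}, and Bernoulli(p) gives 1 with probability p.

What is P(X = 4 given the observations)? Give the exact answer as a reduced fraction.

Enumerate traces; 24 have nonzero weight after conditioning:
  (V=2, Z=0, Y=0, X=2, U=1, W=2) weight 2/729
  (V=2, Z=0, Y=0, X=3, U=0, W=2) weight 1/243
  (V=2, Z=0, Y=0, X=3, U=2, W=2) weight 1/729
  (V=2, Z=0, Y=0, X=4, U=1, W=2) weight 2/729
  (V=2, Z=0, Y=1, X=2, U=1, W=2) weight 1/1458
  (V=2, Z=0, Y=1, X=3, U=0, W=2) weight 1/972
  (V=2, Z=0, Y=1, X=3, U=2, W=2) weight 1/2916
  (V=2, Z=0, Y=1, X=4, U=1, W=2) weight 1/1458
  … 16 more
Group by X:
  weight(X=2) = 7/405
  weight(X=3) = 14/405
  weight(X=4) = 7/405
Total weight = 7/405 + 14/405 + 7/405 = 28/405
P(X=2 | obs) = 7/405 / 28/405 = 1/4
P(X=3 | obs) = 14/405 / 28/405 = 1/2
P(X=4 | obs) = 7/405 / 28/405 = 1/4

P(X = 4 | obs) = 1/4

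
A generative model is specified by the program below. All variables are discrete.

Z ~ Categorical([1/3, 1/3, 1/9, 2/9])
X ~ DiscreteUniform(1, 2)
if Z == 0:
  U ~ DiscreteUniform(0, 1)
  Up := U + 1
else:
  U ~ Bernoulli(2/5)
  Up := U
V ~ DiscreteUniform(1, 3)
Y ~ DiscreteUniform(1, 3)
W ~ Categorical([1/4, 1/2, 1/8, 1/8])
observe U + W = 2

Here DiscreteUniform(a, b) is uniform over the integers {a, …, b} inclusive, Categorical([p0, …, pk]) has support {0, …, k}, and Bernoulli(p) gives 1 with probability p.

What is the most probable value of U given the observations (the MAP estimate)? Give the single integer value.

argmax_v P(U = v | obs) = 1

Enumerate traces; 144 have nonzero weight after conditioning:
  (Z=0, X=1, U=0, V=1, Y=1, W=2) weight 1/864
  (Z=0, X=1, U=0, V=1, Y=2, W=2) weight 1/864
  (Z=0, X=1, U=0, V=1, Y=3, W=2) weight 1/864
  (Z=0, X=1, U=0, V=2, Y=1, W=2) weight 1/864
  (Z=0, X=1, U=0, V=2, Y=2, W=2) weight 1/864
  (Z=0, X=1, U=0, V=2, Y=3, W=2) weight 1/864
  (Z=0, X=1, U=0, V=3, Y=1, W=2) weight 1/864
  (Z=0, X=1, U=0, V=3, Y=2, W=2) weight 1/864
  (Z=0, X=1, U=1, V=1, Y=1, W=1) weight 1/216
  … 135 more
Group by U:
  weight(U=0) = 17/240
  weight(U=1) = 13/60
Total weight = 17/240 + 13/60 = 23/80
P(U=0 | obs) = 17/240 / 23/80 = 17/69
P(U=1 | obs) = 13/60 / 23/80 = 52/69
argmax = 1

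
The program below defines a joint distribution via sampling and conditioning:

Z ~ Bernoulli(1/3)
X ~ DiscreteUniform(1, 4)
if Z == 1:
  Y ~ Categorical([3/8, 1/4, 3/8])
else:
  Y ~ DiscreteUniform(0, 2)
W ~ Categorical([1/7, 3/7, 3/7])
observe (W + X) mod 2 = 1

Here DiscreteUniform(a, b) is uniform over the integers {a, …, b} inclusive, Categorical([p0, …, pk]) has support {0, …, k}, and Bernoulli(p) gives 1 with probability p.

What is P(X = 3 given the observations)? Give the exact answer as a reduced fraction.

P(X = 3 | obs) = 2/7

Enumerate traces; 36 have nonzero weight after conditioning:
  (Z=0, X=1, Y=0, W=0) weight 1/126
  (Z=0, X=1, Y=0, W=2) weight 1/42
  (Z=0, X=1, Y=1, W=0) weight 1/126
  (Z=0, X=1, Y=1, W=2) weight 1/42
  (Z=0, X=1, Y=2, W=0) weight 1/126
  (Z=0, X=1, Y=2, W=2) weight 1/42
  (Z=0, X=2, Y=0, W=1) weight 1/42
  (Z=0, X=2, Y=1, W=1) weight 1/42
  (Z=0, X=3, Y=0, W=0) weight 1/126
  (Z=0, X=4, Y=0, W=1) weight 1/42
  … 26 more
Group by X:
  weight(X=1) = 1/7
  weight(X=2) = 3/28
  weight(X=3) = 1/7
  weight(X=4) = 3/28
Total weight = 1/7 + 3/28 + 1/7 + 3/28 = 1/2
P(X=1 | obs) = 1/7 / 1/2 = 2/7
P(X=2 | obs) = 3/28 / 1/2 = 3/14
P(X=3 | obs) = 1/7 / 1/2 = 2/7
P(X=4 | obs) = 3/28 / 1/2 = 3/14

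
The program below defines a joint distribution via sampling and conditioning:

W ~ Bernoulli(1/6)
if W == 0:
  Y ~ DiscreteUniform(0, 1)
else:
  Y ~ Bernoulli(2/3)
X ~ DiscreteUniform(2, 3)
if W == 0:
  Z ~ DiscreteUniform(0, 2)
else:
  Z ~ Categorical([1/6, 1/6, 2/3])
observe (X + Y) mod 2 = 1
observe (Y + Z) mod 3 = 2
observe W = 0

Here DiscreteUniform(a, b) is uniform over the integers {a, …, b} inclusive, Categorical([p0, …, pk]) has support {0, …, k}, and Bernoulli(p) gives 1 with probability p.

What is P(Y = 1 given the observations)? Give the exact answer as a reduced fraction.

Enumerate traces; 2 have nonzero weight after conditioning:
  (W=0, Y=0, X=3, Z=2) weight 5/72
  (W=0, Y=1, X=2, Z=1) weight 5/72
Group by Y:
  weight(Y=0) = 5/72
  weight(Y=1) = 5/72
Total weight = 5/72 + 5/72 = 5/36
P(Y=0 | obs) = 5/72 / 5/36 = 1/2
P(Y=1 | obs) = 5/72 / 5/36 = 1/2

P(Y = 1 | obs) = 1/2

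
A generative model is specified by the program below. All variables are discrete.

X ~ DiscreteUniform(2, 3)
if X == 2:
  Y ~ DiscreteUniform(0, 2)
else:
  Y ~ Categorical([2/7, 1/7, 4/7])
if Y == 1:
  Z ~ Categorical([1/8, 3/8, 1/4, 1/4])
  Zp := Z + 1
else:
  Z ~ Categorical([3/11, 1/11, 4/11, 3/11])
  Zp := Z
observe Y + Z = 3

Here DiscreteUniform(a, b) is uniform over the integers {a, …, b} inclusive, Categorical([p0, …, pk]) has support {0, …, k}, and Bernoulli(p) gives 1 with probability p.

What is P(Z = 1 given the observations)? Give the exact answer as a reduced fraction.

P(Z = 1 | obs) = 2/9

Enumerate traces; 6 have nonzero weight after conditioning:
  (X=2, Y=0, Z=3) weight 1/22
  (X=2, Y=1, Z=2) weight 1/24
  (X=2, Y=2, Z=1) weight 1/66
  (X=3, Y=0, Z=3) weight 3/77
  (X=3, Y=1, Z=2) weight 1/56
  (X=3, Y=2, Z=1) weight 2/77
Group by Z:
  weight(Z=1) = 19/462
  weight(Z=2) = 5/84
  weight(Z=3) = 13/154
Total weight = 19/462 + 5/84 + 13/154 = 57/308
P(Z=1 | obs) = 19/462 / 57/308 = 2/9
P(Z=2 | obs) = 5/84 / 57/308 = 55/171
P(Z=3 | obs) = 13/154 / 57/308 = 26/57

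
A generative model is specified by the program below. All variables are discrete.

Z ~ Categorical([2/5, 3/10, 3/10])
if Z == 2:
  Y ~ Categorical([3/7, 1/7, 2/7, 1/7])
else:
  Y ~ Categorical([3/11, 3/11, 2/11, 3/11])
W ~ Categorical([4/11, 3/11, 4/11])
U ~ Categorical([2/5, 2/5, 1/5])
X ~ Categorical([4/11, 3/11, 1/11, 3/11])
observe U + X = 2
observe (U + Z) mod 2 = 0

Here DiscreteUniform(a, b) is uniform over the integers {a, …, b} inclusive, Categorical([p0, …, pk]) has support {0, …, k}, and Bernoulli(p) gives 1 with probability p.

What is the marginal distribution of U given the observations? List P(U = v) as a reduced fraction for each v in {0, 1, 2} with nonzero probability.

Enumerate traces; 60 have nonzero weight after conditioning:
  (Z=0, Y=0, W=0, U=0, X=2) weight 48/33275
  (Z=0, Y=0, W=0, U=2, X=0) weight 96/33275
  (Z=0, Y=0, W=1, U=0, X=2) weight 36/33275
  (Z=0, Y=0, W=1, U=2, X=0) weight 72/33275
  (Z=0, Y=0, W=2, U=0, X=2) weight 48/33275
  (Z=0, Y=0, W=2, U=2, X=0) weight 96/33275
  (Z=0, Y=1, W=0, U=0, X=2) weight 48/33275
  (Z=0, Y=1, W=0, U=2, X=0) weight 96/33275
  (Z=1, Y=0, W=0, U=1, X=1) weight 108/33275
  … 51 more
Group by U:
  weight(U=0) = 7/275
  weight(U=1) = 9/275
  weight(U=2) = 14/275
Total weight = 7/275 + 9/275 + 14/275 = 6/55
P(U=0 | obs) = 7/275 / 6/55 = 7/30
P(U=1 | obs) = 9/275 / 6/55 = 3/10
P(U=2 | obs) = 14/275 / 6/55 = 7/15

P(U=0) = 7/30, P(U=1) = 3/10, P(U=2) = 7/15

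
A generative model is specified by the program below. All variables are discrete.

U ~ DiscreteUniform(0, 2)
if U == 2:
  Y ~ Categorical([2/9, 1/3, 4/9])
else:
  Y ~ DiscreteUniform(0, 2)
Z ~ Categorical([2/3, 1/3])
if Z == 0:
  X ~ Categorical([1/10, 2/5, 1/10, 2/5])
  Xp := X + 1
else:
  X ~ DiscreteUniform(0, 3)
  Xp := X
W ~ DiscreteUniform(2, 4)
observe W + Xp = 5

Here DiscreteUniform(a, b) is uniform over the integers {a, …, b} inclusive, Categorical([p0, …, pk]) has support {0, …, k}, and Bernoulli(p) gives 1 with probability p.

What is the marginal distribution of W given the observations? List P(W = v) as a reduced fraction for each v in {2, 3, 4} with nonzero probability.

Enumerate traces; 54 have nonzero weight after conditioning:
  (U=0, Y=0, Z=0, X=0, W=4) weight 1/405
  (U=0, Y=0, Z=0, X=1, W=3) weight 4/405
  (U=0, Y=0, Z=0, X=2, W=2) weight 1/405
  (U=0, Y=0, Z=1, X=1, W=4) weight 1/324
  (U=0, Y=0, Z=1, X=2, W=3) weight 1/324
  (U=0, Y=0, Z=1, X=3, W=2) weight 1/324
  (U=0, Y=1, Z=0, X=0, W=4) weight 1/405
  (U=0, Y=1, Z=0, X=1, W=3) weight 4/405
  … 46 more
Group by W:
  weight(W=2) = 1/20
  weight(W=3) = 7/60
  weight(W=4) = 1/20
Total weight = 1/20 + 7/60 + 1/20 = 13/60
P(W=2 | obs) = 1/20 / 13/60 = 3/13
P(W=3 | obs) = 7/60 / 13/60 = 7/13
P(W=4 | obs) = 1/20 / 13/60 = 3/13

P(W=2) = 3/13, P(W=3) = 7/13, P(W=4) = 3/13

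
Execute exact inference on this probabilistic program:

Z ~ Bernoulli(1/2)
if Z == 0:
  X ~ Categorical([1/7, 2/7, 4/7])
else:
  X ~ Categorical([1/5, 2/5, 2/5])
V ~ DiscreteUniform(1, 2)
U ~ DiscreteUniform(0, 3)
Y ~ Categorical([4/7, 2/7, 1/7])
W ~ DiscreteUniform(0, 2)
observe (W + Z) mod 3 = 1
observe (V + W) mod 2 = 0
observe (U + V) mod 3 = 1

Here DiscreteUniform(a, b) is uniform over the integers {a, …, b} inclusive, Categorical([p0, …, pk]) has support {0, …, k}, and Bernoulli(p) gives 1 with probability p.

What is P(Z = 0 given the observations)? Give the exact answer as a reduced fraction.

P(Z = 0 | obs) = 2/3

Enumerate traces; 27 have nonzero weight after conditioning:
  (Z=0, X=0, V=1, U=0, Y=0, W=1) weight 1/588
  (Z=0, X=0, V=1, U=0, Y=1, W=1) weight 1/1176
  (Z=0, X=0, V=1, U=0, Y=2, W=1) weight 1/2352
  (Z=0, X=0, V=1, U=3, Y=0, W=1) weight 1/588
  (Z=0, X=0, V=1, U=3, Y=1, W=1) weight 1/1176
  (Z=0, X=0, V=1, U=3, Y=2, W=1) weight 1/2352
  (Z=0, X=1, V=1, U=0, Y=0, W=1) weight 1/294
  (Z=0, X=1, V=1, U=0, Y=1, W=1) weight 1/588
  (Z=1, X=0, V=2, U=2, Y=0, W=0) weight 1/420
  … 18 more
Group by Z:
  weight(Z=0) = 1/24
  weight(Z=1) = 1/48
Total weight = 1/24 + 1/48 = 1/16
P(Z=0 | obs) = 1/24 / 1/16 = 2/3
P(Z=1 | obs) = 1/48 / 1/16 = 1/3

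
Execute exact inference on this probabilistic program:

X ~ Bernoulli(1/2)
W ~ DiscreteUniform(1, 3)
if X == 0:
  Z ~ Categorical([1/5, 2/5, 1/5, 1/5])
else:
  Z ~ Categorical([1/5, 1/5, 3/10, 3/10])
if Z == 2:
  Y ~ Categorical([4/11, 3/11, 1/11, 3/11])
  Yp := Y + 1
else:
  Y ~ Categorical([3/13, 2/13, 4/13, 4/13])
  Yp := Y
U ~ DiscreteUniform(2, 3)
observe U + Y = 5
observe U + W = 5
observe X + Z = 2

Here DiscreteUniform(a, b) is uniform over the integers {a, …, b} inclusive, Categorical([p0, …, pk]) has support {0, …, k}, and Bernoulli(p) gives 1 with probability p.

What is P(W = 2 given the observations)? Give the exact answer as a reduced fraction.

Enumerate traces; 4 have nonzero weight after conditioning:
  (X=0, W=2, Z=2, Y=2, U=3) weight 1/660
  (X=0, W=3, Z=2, Y=3, U=2) weight 1/220
  (X=1, W=2, Z=1, Y=2, U=3) weight 1/195
  (X=1, W=3, Z=1, Y=3, U=2) weight 1/195
Group by W:
  weight(W=2) = 19/2860
  weight(W=3) = 83/8580
Total weight = 19/2860 + 83/8580 = 7/429
P(W=2 | obs) = 19/2860 / 7/429 = 57/140
P(W=3 | obs) = 83/8580 / 7/429 = 83/140

P(W = 2 | obs) = 57/140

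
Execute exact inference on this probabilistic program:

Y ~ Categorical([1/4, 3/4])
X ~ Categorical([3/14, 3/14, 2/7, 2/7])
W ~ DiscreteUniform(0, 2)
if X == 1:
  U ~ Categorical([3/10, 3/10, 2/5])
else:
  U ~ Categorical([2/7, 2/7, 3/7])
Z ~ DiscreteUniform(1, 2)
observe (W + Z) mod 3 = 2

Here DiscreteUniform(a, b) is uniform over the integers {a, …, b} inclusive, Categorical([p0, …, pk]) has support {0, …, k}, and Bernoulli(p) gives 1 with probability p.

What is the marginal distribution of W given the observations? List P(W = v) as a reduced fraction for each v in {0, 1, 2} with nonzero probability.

Enumerate traces; 48 have nonzero weight after conditioning:
  (Y=0, X=0, W=0, U=0, Z=2) weight 1/392
  (Y=0, X=0, W=0, U=1, Z=2) weight 1/392
  (Y=0, X=0, W=0, U=2, Z=2) weight 3/784
  (Y=0, X=0, W=1, U=0, Z=1) weight 1/392
  (Y=0, X=0, W=1, U=1, Z=1) weight 1/392
  (Y=0, X=0, W=1, U=2, Z=1) weight 3/784
  (Y=0, X=1, W=0, U=0, Z=2) weight 3/1120
  (Y=0, X=1, W=0, U=1, Z=2) weight 3/1120
  … 40 more
Group by W:
  weight(W=0) = 1/6
  weight(W=1) = 1/6
Total weight = 1/6 + 1/6 = 1/3
P(W=0 | obs) = 1/6 / 1/3 = 1/2
P(W=1 | obs) = 1/6 / 1/3 = 1/2

P(W=0) = 1/2, P(W=1) = 1/2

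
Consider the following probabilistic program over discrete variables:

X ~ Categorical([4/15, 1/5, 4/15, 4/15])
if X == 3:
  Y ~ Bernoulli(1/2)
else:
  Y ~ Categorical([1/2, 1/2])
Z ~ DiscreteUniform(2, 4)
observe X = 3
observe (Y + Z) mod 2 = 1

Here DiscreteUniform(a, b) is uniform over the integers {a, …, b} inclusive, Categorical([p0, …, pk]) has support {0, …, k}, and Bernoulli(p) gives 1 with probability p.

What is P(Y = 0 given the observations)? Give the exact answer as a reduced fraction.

P(Y = 0 | obs) = 1/3

Enumerate traces; 3 have nonzero weight after conditioning:
  (X=3, Y=0, Z=3) weight 2/45
  (X=3, Y=1, Z=2) weight 2/45
  (X=3, Y=1, Z=4) weight 2/45
Group by Y:
  weight(Y=0) = 2/45
  weight(Y=1) = 4/45
Total weight = 2/45 + 4/45 = 2/15
P(Y=0 | obs) = 2/45 / 2/15 = 1/3
P(Y=1 | obs) = 4/45 / 2/15 = 2/3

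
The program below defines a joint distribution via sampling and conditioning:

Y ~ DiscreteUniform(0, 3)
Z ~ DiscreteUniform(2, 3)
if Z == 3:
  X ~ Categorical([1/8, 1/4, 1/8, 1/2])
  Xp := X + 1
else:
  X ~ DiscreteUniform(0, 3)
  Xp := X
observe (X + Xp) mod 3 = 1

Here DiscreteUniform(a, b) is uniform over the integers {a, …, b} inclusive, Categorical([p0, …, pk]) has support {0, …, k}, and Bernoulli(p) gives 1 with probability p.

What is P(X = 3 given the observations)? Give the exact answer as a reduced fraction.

Enumerate traces; 12 have nonzero weight after conditioning:
  (Y=0, Z=2, X=2) weight 1/32
  (Y=0, Z=3, X=0) weight 1/64
  (Y=0, Z=3, X=3) weight 1/16
  (Y=1, Z=2, X=2) weight 1/32
  (Y=1, Z=3, X=0) weight 1/64
  (Y=1, Z=3, X=3) weight 1/16
  (Y=2, Z=2, X=2) weight 1/32
  (Y=2, Z=3, X=0) weight 1/64
  … 4 more
Group by X:
  weight(X=0) = 1/16
  weight(X=2) = 1/8
  weight(X=3) = 1/4
Total weight = 1/16 + 1/8 + 1/4 = 7/16
P(X=0 | obs) = 1/16 / 7/16 = 1/7
P(X=2 | obs) = 1/8 / 7/16 = 2/7
P(X=3 | obs) = 1/4 / 7/16 = 4/7

P(X = 3 | obs) = 4/7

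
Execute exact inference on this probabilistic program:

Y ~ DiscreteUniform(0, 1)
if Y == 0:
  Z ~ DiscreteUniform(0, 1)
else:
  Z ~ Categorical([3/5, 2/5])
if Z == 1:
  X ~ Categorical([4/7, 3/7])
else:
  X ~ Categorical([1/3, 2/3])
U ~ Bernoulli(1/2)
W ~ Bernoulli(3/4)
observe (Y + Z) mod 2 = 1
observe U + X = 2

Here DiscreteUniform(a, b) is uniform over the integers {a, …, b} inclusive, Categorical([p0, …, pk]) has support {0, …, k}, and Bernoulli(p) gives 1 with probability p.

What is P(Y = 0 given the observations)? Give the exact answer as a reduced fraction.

Enumerate traces; 4 have nonzero weight after conditioning:
  (Y=0, Z=1, X=1, U=1, W=0) weight 3/224
  (Y=0, Z=1, X=1, U=1, W=1) weight 9/224
  (Y=1, Z=0, X=1, U=1, W=0) weight 1/40
  (Y=1, Z=0, X=1, U=1, W=1) weight 3/40
Group by Y:
  weight(Y=0) = 3/56
  weight(Y=1) = 1/10
Total weight = 3/56 + 1/10 = 43/280
P(Y=0 | obs) = 3/56 / 43/280 = 15/43
P(Y=1 | obs) = 1/10 / 43/280 = 28/43

P(Y = 0 | obs) = 15/43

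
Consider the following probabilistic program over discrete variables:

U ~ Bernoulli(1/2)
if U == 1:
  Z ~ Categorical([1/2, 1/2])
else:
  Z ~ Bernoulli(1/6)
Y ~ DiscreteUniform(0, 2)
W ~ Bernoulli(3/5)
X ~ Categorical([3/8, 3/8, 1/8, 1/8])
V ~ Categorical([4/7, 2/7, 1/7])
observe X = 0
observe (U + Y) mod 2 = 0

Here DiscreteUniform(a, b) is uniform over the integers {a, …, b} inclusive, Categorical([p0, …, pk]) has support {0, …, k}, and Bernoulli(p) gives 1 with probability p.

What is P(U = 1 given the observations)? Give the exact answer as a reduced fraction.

Enumerate traces; 36 have nonzero weight after conditioning:
  (U=0, Z=0, Y=0, W=0, X=0, V=0) weight 1/84
  (U=0, Z=0, Y=0, W=0, X=0, V=1) weight 1/168
  (U=0, Z=0, Y=0, W=0, X=0, V=2) weight 1/336
  (U=0, Z=0, Y=0, W=1, X=0, V=0) weight 1/56
  (U=0, Z=0, Y=0, W=1, X=0, V=1) weight 1/112
  (U=0, Z=0, Y=0, W=1, X=0, V=2) weight 1/224
  (U=0, Z=0, Y=2, W=0, X=0, V=0) weight 1/84
  (U=0, Z=0, Y=2, W=0, X=0, V=1) weight 1/168
  (U=1, Z=0, Y=1, W=0, X=0, V=0) weight 1/140
  … 27 more
Group by U:
  weight(U=0) = 1/8
  weight(U=1) = 1/16
Total weight = 1/8 + 1/16 = 3/16
P(U=0 | obs) = 1/8 / 3/16 = 2/3
P(U=1 | obs) = 1/16 / 3/16 = 1/3

P(U = 1 | obs) = 1/3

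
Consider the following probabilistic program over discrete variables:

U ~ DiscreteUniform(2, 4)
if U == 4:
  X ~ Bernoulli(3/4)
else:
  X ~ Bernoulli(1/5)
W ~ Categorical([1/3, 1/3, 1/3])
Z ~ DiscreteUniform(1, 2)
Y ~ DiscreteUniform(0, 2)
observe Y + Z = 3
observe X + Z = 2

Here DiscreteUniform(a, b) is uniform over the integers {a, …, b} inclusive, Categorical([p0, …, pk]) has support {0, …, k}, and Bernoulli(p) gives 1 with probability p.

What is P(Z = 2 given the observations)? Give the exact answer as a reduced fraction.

P(Z = 2 | obs) = 37/60

Enumerate traces; 18 have nonzero weight after conditioning:
  (U=2, X=0, W=0, Z=2, Y=1) weight 2/135
  (U=2, X=0, W=1, Z=2, Y=1) weight 2/135
  (U=2, X=0, W=2, Z=2, Y=1) weight 2/135
  (U=2, X=1, W=0, Z=1, Y=2) weight 1/270
  (U=2, X=1, W=1, Z=1, Y=2) weight 1/270
  (U=2, X=1, W=2, Z=1, Y=2) weight 1/270
  (U=3, X=0, W=0, Z=2, Y=1) weight 2/135
  (U=3, X=0, W=1, Z=2, Y=1) weight 2/135
  … 10 more
Group by Z:
  weight(Z=1) = 23/360
  weight(Z=2) = 37/360
Total weight = 23/360 + 37/360 = 1/6
P(Z=1 | obs) = 23/360 / 1/6 = 23/60
P(Z=2 | obs) = 37/360 / 1/6 = 37/60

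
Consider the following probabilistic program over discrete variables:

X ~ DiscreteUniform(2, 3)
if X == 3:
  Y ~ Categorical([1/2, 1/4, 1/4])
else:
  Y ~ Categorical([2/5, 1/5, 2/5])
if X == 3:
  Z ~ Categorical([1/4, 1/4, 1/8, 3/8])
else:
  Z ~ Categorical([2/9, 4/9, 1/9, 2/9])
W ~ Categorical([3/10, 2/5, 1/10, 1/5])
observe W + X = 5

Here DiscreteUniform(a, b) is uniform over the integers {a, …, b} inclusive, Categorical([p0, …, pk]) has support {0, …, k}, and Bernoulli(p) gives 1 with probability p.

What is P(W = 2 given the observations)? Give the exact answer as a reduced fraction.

P(W = 2 | obs) = 1/3

Enumerate traces; 24 have nonzero weight after conditioning:
  (X=2, Y=0, Z=0, W=3) weight 2/225
  (X=2, Y=0, Z=1, W=3) weight 4/225
  (X=2, Y=0, Z=2, W=3) weight 1/225
  (X=2, Y=0, Z=3, W=3) weight 2/225
  (X=2, Y=1, Z=0, W=3) weight 1/225
  (X=2, Y=1, Z=1, W=3) weight 2/225
  (X=2, Y=1, Z=2, W=3) weight 1/450
  (X=2, Y=1, Z=3, W=3) weight 1/225
  (X=3, Y=0, Z=0, W=2) weight 1/160
  … 15 more
Group by W:
  weight(W=2) = 1/20
  weight(W=3) = 1/10
Total weight = 1/20 + 1/10 = 3/20
P(W=2 | obs) = 1/20 / 3/20 = 1/3
P(W=3 | obs) = 1/10 / 3/20 = 2/3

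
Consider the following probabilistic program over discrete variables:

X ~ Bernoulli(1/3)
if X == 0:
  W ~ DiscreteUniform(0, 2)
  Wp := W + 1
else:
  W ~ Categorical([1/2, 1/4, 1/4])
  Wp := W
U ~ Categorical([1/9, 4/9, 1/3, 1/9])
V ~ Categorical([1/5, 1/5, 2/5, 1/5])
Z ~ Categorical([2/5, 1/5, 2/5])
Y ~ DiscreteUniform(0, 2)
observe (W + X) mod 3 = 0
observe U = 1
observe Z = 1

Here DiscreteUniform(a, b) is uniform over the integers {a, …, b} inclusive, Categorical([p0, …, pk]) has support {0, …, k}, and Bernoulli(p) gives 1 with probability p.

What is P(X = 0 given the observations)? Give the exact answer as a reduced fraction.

P(X = 0 | obs) = 8/11

Enumerate traces; 24 have nonzero weight after conditioning:
  (X=0, W=0, U=1, V=0, Z=1, Y=0) weight 8/6075
  (X=0, W=0, U=1, V=0, Z=1, Y=1) weight 8/6075
  (X=0, W=0, U=1, V=0, Z=1, Y=2) weight 8/6075
  (X=0, W=0, U=1, V=1, Z=1, Y=0) weight 8/6075
  (X=0, W=0, U=1, V=1, Z=1, Y=1) weight 8/6075
  (X=0, W=0, U=1, V=1, Z=1, Y=2) weight 8/6075
  (X=0, W=0, U=1, V=2, Z=1, Y=0) weight 16/6075
  (X=0, W=0, U=1, V=2, Z=1, Y=1) weight 16/6075
  (X=1, W=2, U=1, V=0, Z=1, Y=0) weight 1/2025
  … 15 more
Group by X:
  weight(X=0) = 8/405
  weight(X=1) = 1/135
Total weight = 8/405 + 1/135 = 11/405
P(X=0 | obs) = 8/405 / 11/405 = 8/11
P(X=1 | obs) = 1/135 / 11/405 = 3/11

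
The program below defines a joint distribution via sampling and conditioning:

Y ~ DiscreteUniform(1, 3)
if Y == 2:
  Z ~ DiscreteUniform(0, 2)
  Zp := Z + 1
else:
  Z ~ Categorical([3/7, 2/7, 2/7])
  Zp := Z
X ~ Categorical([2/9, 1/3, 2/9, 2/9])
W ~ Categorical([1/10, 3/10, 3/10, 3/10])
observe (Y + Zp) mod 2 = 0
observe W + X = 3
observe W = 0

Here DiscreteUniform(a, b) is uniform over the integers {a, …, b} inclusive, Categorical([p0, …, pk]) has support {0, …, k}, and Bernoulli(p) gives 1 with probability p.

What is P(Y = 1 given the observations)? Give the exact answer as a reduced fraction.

P(Y = 1 | obs) = 6/19

Enumerate traces; 3 have nonzero weight after conditioning:
  (Y=1, Z=1, X=3, W=0) weight 2/945
  (Y=2, Z=1, X=3, W=0) weight 1/405
  (Y=3, Z=1, X=3, W=0) weight 2/945
Group by Y:
  weight(Y=1) = 2/945
  weight(Y=2) = 1/405
  weight(Y=3) = 2/945
Total weight = 2/945 + 1/405 + 2/945 = 19/2835
P(Y=1 | obs) = 2/945 / 19/2835 = 6/19
P(Y=2 | obs) = 1/405 / 19/2835 = 7/19
P(Y=3 | obs) = 2/945 / 19/2835 = 6/19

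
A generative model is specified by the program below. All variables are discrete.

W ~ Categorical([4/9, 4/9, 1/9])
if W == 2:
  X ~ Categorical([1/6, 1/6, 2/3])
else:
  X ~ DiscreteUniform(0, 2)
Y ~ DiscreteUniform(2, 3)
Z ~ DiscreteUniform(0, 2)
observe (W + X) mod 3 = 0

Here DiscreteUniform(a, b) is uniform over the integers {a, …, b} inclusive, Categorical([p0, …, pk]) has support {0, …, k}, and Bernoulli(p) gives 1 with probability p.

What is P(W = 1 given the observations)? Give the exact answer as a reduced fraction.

Enumerate traces; 18 have nonzero weight after conditioning:
  (W=0, X=0, Y=2, Z=0) weight 2/81
  (W=0, X=0, Y=2, Z=1) weight 2/81
  (W=0, X=0, Y=2, Z=2) weight 2/81
  (W=0, X=0, Y=3, Z=0) weight 2/81
  (W=0, X=0, Y=3, Z=1) weight 2/81
  (W=0, X=0, Y=3, Z=2) weight 2/81
  (W=1, X=2, Y=2, Z=0) weight 2/81
  (W=1, X=2, Y=2, Z=1) weight 2/81
  (W=2, X=1, Y=2, Z=0) weight 1/324
  … 9 more
Group by W:
  weight(W=0) = 4/27
  weight(W=1) = 4/27
  weight(W=2) = 1/54
Total weight = 4/27 + 4/27 + 1/54 = 17/54
P(W=0 | obs) = 4/27 / 17/54 = 8/17
P(W=1 | obs) = 4/27 / 17/54 = 8/17
P(W=2 | obs) = 1/54 / 17/54 = 1/17

P(W = 1 | obs) = 8/17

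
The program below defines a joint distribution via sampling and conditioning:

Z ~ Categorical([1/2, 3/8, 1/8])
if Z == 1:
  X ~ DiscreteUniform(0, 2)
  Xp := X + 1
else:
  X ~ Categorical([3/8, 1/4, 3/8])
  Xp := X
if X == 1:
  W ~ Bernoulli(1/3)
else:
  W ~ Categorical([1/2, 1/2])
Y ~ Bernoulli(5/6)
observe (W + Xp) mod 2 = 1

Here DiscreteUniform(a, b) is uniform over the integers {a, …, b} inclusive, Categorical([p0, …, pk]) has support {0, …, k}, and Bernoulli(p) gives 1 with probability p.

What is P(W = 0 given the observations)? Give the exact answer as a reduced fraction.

P(W = 0 | obs) = 44/97

Enumerate traces; 18 have nonzero weight after conditioning:
  (Z=0, X=0, W=1, Y=0) weight 1/64
  (Z=0, X=0, W=1, Y=1) weight 5/64
  (Z=0, X=1, W=0, Y=0) weight 1/72
  (Z=0, X=1, W=0, Y=1) weight 5/72
  (Z=0, X=2, W=1, Y=0) weight 1/64
  (Z=0, X=2, W=1, Y=1) weight 5/64
  (Z=1, X=0, W=0, Y=0) weight 1/96
  (Z=1, X=0, W=0, Y=1) weight 5/96
  … 10 more
Group by W:
  weight(W=0) = 11/48
  weight(W=1) = 53/192
Total weight = 11/48 + 53/192 = 97/192
P(W=0 | obs) = 11/48 / 97/192 = 44/97
P(W=1 | obs) = 53/192 / 97/192 = 53/97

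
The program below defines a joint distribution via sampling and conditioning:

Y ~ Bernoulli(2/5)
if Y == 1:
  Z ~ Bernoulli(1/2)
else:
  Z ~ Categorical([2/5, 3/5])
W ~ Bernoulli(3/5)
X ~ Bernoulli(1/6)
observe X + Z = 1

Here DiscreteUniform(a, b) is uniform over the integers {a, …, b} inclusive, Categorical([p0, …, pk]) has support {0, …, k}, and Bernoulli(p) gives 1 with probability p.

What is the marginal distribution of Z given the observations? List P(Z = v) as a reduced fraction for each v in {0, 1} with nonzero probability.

Enumerate traces; 8 have nonzero weight after conditioning:
  (Y=0, Z=0, W=0, X=1) weight 2/125
  (Y=0, Z=0, W=1, X=1) weight 3/125
  (Y=0, Z=1, W=0, X=0) weight 3/25
  (Y=0, Z=1, W=1, X=0) weight 9/50
  (Y=1, Z=0, W=0, X=1) weight 1/75
  (Y=1, Z=0, W=1, X=1) weight 1/50
  (Y=1, Z=1, W=0, X=0) weight 1/15
  (Y=1, Z=1, W=1, X=0) weight 1/10
Group by Z:
  weight(Z=0) = 11/150
  weight(Z=1) = 7/15
Total weight = 11/150 + 7/15 = 27/50
P(Z=0 | obs) = 11/150 / 27/50 = 11/81
P(Z=1 | obs) = 7/15 / 27/50 = 70/81

P(Z=0) = 11/81, P(Z=1) = 70/81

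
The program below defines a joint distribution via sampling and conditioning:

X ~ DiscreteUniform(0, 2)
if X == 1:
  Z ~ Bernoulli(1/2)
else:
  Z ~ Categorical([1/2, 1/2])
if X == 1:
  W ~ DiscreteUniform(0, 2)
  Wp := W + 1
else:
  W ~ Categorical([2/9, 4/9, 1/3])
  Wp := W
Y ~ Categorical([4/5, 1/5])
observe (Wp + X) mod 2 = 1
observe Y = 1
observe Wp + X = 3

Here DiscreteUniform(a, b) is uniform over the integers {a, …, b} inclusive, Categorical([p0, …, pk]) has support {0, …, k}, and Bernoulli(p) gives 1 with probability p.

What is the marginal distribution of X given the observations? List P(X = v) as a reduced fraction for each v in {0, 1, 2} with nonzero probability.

Enumerate traces; 4 have nonzero weight after conditioning:
  (X=1, Z=0, W=1, Y=1) weight 1/90
  (X=1, Z=1, W=1, Y=1) weight 1/90
  (X=2, Z=0, W=1, Y=1) weight 2/135
  (X=2, Z=1, W=1, Y=1) weight 2/135
Group by X:
  weight(X=1) = 1/45
  weight(X=2) = 4/135
Total weight = 1/45 + 4/135 = 7/135
P(X=1 | obs) = 1/45 / 7/135 = 3/7
P(X=2 | obs) = 4/135 / 7/135 = 4/7

P(X=1) = 3/7, P(X=2) = 4/7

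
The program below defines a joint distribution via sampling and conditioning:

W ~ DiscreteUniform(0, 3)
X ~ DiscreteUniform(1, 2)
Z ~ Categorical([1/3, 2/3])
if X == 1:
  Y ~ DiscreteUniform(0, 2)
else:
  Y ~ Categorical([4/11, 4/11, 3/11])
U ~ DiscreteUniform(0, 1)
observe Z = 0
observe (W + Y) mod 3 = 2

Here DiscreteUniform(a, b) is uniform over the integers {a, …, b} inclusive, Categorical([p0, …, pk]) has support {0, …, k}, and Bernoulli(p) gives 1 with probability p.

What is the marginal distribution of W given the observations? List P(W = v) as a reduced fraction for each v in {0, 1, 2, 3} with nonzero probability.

Enumerate traces; 16 have nonzero weight after conditioning:
  (W=0, X=1, Z=0, Y=2, U=0) weight 1/144
  (W=0, X=1, Z=0, Y=2, U=1) weight 1/144
  (W=0, X=2, Z=0, Y=2, U=0) weight 1/176
  (W=0, X=2, Z=0, Y=2, U=1) weight 1/176
  (W=1, X=1, Z=0, Y=1, U=0) weight 1/144
  (W=1, X=1, Z=0, Y=1, U=1) weight 1/144
  (W=1, X=2, Z=0, Y=1, U=0) weight 1/132
  (W=1, X=2, Z=0, Y=1, U=1) weight 1/132
  (W=2, X=1, Z=0, Y=0, U=0) weight 1/144
  (W=3, X=1, Z=0, Y=2, U=0) weight 1/144
  … 6 more
Group by W:
  weight(W=0) = 5/198
  weight(W=1) = 23/792
  weight(W=2) = 23/792
  weight(W=3) = 5/198
Total weight = 5/198 + 23/792 + 23/792 + 5/198 = 43/396
P(W=0 | obs) = 5/198 / 43/396 = 10/43
P(W=1 | obs) = 23/792 / 43/396 = 23/86
P(W=2 | obs) = 23/792 / 43/396 = 23/86
P(W=3 | obs) = 5/198 / 43/396 = 10/43

P(W=0) = 10/43, P(W=1) = 23/86, P(W=2) = 23/86, P(W=3) = 10/43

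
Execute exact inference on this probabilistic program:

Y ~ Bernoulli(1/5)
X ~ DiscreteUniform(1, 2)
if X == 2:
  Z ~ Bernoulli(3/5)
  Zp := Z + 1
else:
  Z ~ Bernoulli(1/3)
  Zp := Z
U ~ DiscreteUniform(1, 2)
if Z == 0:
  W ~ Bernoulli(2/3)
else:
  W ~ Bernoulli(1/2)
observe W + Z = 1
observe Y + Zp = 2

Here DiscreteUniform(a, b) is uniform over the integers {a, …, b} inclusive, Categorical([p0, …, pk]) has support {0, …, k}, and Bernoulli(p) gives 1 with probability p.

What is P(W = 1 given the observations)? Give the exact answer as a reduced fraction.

Enumerate traces; 6 have nonzero weight after conditioning:
  (Y=0, X=2, Z=1, U=1, W=0) weight 3/50
  (Y=0, X=2, Z=1, U=2, W=0) weight 3/50
  (Y=1, X=1, Z=1, U=1, W=0) weight 1/120
  (Y=1, X=1, Z=1, U=2, W=0) weight 1/120
  (Y=1, X=2, Z=0, U=1, W=1) weight 1/75
  (Y=1, X=2, Z=0, U=2, W=1) weight 1/75
Group by W:
  weight(W=0) = 41/300
  weight(W=1) = 2/75
Total weight = 41/300 + 2/75 = 49/300
P(W=0 | obs) = 41/300 / 49/300 = 41/49
P(W=1 | obs) = 2/75 / 49/300 = 8/49

P(W = 1 | obs) = 8/49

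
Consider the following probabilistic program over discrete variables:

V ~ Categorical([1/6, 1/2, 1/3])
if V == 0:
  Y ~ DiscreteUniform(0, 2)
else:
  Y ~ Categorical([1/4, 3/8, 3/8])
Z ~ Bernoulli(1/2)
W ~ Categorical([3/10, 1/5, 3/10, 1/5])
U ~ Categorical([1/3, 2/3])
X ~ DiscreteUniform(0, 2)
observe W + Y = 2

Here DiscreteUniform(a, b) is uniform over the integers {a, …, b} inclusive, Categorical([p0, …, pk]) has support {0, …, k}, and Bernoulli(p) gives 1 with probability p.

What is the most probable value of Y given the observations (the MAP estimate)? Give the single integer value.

argmax_v P(Y = v | obs) = 2

Enumerate traces; 108 have nonzero weight after conditioning:
  (V=0, Y=0, Z=0, W=2, U=0, X=0) weight 1/1080
  (V=0, Y=0, Z=0, W=2, U=0, X=1) weight 1/1080
  (V=0, Y=0, Z=0, W=2, U=0, X=2) weight 1/1080
  (V=0, Y=0, Z=0, W=2, U=1, X=0) weight 1/540
  (V=0, Y=0, Z=0, W=2, U=1, X=1) weight 1/540
  (V=0, Y=0, Z=0, W=2, U=1, X=2) weight 1/540
  (V=0, Y=0, Z=1, W=2, U=0, X=0) weight 1/1080
  (V=0, Y=0, Z=1, W=2, U=0, X=1) weight 1/1080
  (V=0, Y=1, Z=0, W=1, U=0, X=0) weight 1/1620
  (V=0, Y=2, Z=0, W=0, U=0, X=0) weight 1/1080
  … 98 more
Group by Y:
  weight(Y=0) = 19/240
  weight(Y=1) = 53/720
  weight(Y=2) = 53/480
Total weight = 19/240 + 53/720 + 53/480 = 379/1440
P(Y=0 | obs) = 19/240 / 379/1440 = 114/379
P(Y=1 | obs) = 53/720 / 379/1440 = 106/379
P(Y=2 | obs) = 53/480 / 379/1440 = 159/379
argmax = 2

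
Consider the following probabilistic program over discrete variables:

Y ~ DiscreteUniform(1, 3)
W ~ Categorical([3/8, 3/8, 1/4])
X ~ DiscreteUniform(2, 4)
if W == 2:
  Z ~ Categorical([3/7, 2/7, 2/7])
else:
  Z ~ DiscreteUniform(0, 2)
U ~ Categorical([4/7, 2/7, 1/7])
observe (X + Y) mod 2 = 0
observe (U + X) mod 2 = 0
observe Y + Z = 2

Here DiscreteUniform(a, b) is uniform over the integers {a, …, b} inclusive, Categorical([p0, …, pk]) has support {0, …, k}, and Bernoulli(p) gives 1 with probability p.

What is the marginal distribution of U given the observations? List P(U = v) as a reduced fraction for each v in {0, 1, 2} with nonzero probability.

Enumerate traces; 15 have nonzero weight after conditioning:
  (Y=1, W=0, X=3, Z=1, U=1) weight 1/252
  (Y=1, W=1, X=3, Z=1, U=1) weight 1/252
  (Y=1, W=2, X=3, Z=1, U=1) weight 1/441
  (Y=2, W=0, X=2, Z=0, U=0) weight 1/126
  (Y=2, W=0, X=2, Z=0, U=2) weight 1/504
  (Y=2, W=0, X=4, Z=0, U=0) weight 1/126
  (Y=2, W=0, X=4, Z=0, U=2) weight 1/504
  (Y=2, W=1, X=2, Z=0, U=0) weight 1/126
  … 7 more
Group by U:
  weight(U=0) = 20/441
  weight(U=1) = 1/98
  weight(U=2) = 5/441
Total weight = 20/441 + 1/98 + 5/441 = 59/882
P(U=0 | obs) = 20/441 / 59/882 = 40/59
P(U=1 | obs) = 1/98 / 59/882 = 9/59
P(U=2 | obs) = 5/441 / 59/882 = 10/59

P(U=0) = 40/59, P(U=1) = 9/59, P(U=2) = 10/59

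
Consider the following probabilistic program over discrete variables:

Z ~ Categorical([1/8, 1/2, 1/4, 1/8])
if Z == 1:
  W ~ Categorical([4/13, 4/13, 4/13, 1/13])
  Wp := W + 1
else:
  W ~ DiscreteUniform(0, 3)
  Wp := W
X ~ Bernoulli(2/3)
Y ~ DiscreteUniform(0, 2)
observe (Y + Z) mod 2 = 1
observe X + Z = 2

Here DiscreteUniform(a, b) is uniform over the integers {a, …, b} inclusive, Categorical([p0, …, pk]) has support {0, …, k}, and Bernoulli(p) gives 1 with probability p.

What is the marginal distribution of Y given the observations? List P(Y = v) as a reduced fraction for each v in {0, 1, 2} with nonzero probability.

Enumerate traces; 12 have nonzero weight after conditioning:
  (Z=1, W=0, X=1, Y=0) weight 4/117
  (Z=1, W=0, X=1, Y=2) weight 4/117
  (Z=1, W=1, X=1, Y=0) weight 4/117
  (Z=1, W=1, X=1, Y=2) weight 4/117
  (Z=1, W=2, X=1, Y=0) weight 4/117
  (Z=1, W=2, X=1, Y=2) weight 4/117
  (Z=1, W=3, X=1, Y=0) weight 1/117
  (Z=1, W=3, X=1, Y=2) weight 1/117
  (Z=2, W=0, X=0, Y=1) weight 1/144
  … 3 more
Group by Y:
  weight(Y=0) = 1/9
  weight(Y=1) = 1/36
  weight(Y=2) = 1/9
Total weight = 1/9 + 1/36 + 1/9 = 1/4
P(Y=0 | obs) = 1/9 / 1/4 = 4/9
P(Y=1 | obs) = 1/36 / 1/4 = 1/9
P(Y=2 | obs) = 1/9 / 1/4 = 4/9

P(Y=0) = 4/9, P(Y=1) = 1/9, P(Y=2) = 4/9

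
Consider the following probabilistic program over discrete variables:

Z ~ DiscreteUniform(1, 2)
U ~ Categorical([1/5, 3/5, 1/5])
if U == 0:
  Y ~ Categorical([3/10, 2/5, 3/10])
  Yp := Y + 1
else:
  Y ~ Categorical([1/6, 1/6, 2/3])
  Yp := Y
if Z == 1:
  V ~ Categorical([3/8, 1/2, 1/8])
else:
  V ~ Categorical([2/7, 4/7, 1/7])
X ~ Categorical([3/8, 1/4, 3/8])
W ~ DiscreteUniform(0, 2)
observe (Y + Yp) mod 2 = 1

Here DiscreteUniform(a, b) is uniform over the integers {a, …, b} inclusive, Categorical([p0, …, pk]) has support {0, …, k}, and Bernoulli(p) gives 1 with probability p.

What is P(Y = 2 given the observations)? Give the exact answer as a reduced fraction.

Enumerate traces; 162 have nonzero weight after conditioning:
  (Z=1, U=0, Y=0, V=0, X=0, W=0) weight 9/6400
  (Z=1, U=0, Y=0, V=0, X=0, W=1) weight 9/6400
  (Z=1, U=0, Y=0, V=0, X=0, W=2) weight 9/6400
  (Z=1, U=0, Y=0, V=0, X=1, W=0) weight 3/3200
  (Z=1, U=0, Y=0, V=0, X=1, W=1) weight 3/3200
  (Z=1, U=0, Y=0, V=0, X=1, W=2) weight 3/3200
  (Z=1, U=0, Y=0, V=0, X=2, W=0) weight 9/6400
  (Z=1, U=0, Y=0, V=0, X=2, W=1) weight 9/6400
  (Z=1, U=0, Y=1, V=0, X=0, W=0) weight 3/1600
  (Z=1, U=0, Y=2, V=0, X=0, W=0) weight 9/6400
  … 152 more
Group by Y:
  weight(Y=0) = 3/50
  weight(Y=1) = 2/25
  weight(Y=2) = 3/50
Total weight = 3/50 + 2/25 + 3/50 = 1/5
P(Y=0 | obs) = 3/50 / 1/5 = 3/10
P(Y=1 | obs) = 2/25 / 1/5 = 2/5
P(Y=2 | obs) = 3/50 / 1/5 = 3/10

P(Y = 2 | obs) = 3/10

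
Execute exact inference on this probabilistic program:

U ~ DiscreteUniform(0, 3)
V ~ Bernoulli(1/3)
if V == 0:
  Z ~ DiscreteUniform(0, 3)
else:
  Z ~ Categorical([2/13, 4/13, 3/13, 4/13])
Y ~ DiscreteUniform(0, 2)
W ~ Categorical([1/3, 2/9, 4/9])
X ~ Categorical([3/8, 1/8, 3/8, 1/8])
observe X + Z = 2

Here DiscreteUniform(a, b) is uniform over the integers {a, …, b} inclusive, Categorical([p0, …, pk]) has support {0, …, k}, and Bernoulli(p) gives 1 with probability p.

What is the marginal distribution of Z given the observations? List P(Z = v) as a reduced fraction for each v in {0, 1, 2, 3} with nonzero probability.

P(Z=0) = 17/43, P(Z=1) = 7/43, P(Z=2) = 19/43

Enumerate traces; 216 have nonzero weight after conditioning:
  (U=0, V=0, Z=0, Y=0, W=0, X=2) weight 1/576
  (U=0, V=0, Z=0, Y=0, W=1, X=2) weight 1/864
  (U=0, V=0, Z=0, Y=0, W=2, X=2) weight 1/432
  (U=0, V=0, Z=0, Y=1, W=0, X=2) weight 1/576
  (U=0, V=0, Z=0, Y=1, W=1, X=2) weight 1/864
  (U=0, V=0, Z=0, Y=1, W=2, X=2) weight 1/432
  (U=0, V=0, Z=0, Y=2, W=0, X=2) weight 1/576
  (U=0, V=0, Z=0, Y=2, W=1, X=2) weight 1/864
  (U=0, V=0, Z=1, Y=0, W=0, X=1) weight 1/1728
  (U=0, V=0, Z=2, Y=0, W=0, X=0) weight 1/576
  … 206 more
Group by Z:
  weight(Z=0) = 17/208
  weight(Z=1) = 7/208
  weight(Z=2) = 19/208
Total weight = 17/208 + 7/208 + 19/208 = 43/208
P(Z=0 | obs) = 17/208 / 43/208 = 17/43
P(Z=1 | obs) = 7/208 / 43/208 = 7/43
P(Z=2 | obs) = 19/208 / 43/208 = 19/43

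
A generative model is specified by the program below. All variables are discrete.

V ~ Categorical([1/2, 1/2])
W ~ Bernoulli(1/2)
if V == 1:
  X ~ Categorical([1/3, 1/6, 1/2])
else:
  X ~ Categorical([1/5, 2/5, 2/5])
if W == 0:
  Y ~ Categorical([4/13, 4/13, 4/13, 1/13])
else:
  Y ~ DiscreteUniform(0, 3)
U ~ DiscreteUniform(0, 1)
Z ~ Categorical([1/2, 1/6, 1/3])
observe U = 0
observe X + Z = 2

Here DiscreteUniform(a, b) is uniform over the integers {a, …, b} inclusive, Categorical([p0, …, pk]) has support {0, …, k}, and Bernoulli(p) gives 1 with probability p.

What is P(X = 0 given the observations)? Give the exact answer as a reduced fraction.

Enumerate traces; 48 have nonzero weight after conditioning:
  (V=0, W=0, X=0, Y=0, U=0, Z=2) weight 1/390
  (V=0, W=0, X=0, Y=1, U=0, Z=2) weight 1/390
  (V=0, W=0, X=0, Y=2, U=0, Z=2) weight 1/390
  (V=0, W=0, X=0, Y=3, U=0, Z=2) weight 1/1560
  (V=0, W=0, X=1, Y=0, U=0, Z=1) weight 1/390
  (V=0, W=0, X=1, Y=1, U=0, Z=1) weight 1/390
  (V=0, W=0, X=1, Y=2, U=0, Z=1) weight 1/390
  (V=0, W=0, X=1, Y=3, U=0, Z=1) weight 1/1560
  (V=0, W=0, X=2, Y=0, U=0, Z=0) weight 1/130
  … 39 more
Group by X:
  weight(X=0) = 2/45
  weight(X=1) = 17/720
  weight(X=2) = 9/80
Total weight = 2/45 + 17/720 + 9/80 = 13/72
P(X=0 | obs) = 2/45 / 13/72 = 16/65
P(X=1 | obs) = 17/720 / 13/72 = 17/130
P(X=2 | obs) = 9/80 / 13/72 = 81/130

P(X = 0 | obs) = 16/65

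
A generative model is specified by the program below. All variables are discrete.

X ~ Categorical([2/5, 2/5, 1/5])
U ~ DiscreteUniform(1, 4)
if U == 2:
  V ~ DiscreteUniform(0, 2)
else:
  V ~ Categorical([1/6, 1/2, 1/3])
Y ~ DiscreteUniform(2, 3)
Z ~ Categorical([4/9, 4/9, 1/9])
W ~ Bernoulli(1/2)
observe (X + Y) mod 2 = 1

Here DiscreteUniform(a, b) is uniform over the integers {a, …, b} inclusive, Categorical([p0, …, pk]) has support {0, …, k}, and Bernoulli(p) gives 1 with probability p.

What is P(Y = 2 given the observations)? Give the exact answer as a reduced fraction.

Enumerate traces; 216 have nonzero weight after conditioning:
  (X=0, U=1, V=0, Y=3, Z=0, W=0) weight 1/540
  (X=0, U=1, V=0, Y=3, Z=0, W=1) weight 1/540
  (X=0, U=1, V=0, Y=3, Z=1, W=0) weight 1/540
  (X=0, U=1, V=0, Y=3, Z=1, W=1) weight 1/540
  (X=0, U=1, V=0, Y=3, Z=2, W=0) weight 1/2160
  (X=0, U=1, V=0, Y=3, Z=2, W=1) weight 1/2160
  (X=0, U=1, V=1, Y=3, Z=0, W=0) weight 1/180
  (X=0, U=1, V=1, Y=3, Z=0, W=1) weight 1/180
  (X=1, U=1, V=0, Y=2, Z=0, W=0) weight 1/540
  … 207 more
Group by Y:
  weight(Y=2) = 1/5
  weight(Y=3) = 3/10
Total weight = 1/5 + 3/10 = 1/2
P(Y=2 | obs) = 1/5 / 1/2 = 2/5
P(Y=3 | obs) = 3/10 / 1/2 = 3/5

P(Y = 2 | obs) = 2/5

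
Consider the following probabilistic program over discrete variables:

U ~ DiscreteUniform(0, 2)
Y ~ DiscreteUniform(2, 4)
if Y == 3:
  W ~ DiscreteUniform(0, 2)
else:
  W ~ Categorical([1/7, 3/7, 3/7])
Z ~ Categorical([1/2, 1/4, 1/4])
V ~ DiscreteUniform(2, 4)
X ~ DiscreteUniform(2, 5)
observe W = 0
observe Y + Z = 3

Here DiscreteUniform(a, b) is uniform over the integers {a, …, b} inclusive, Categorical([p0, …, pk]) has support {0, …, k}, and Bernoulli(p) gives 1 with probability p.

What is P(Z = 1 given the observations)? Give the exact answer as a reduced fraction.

Enumerate traces; 72 have nonzero weight after conditioning:
  (U=0, Y=2, W=0, Z=1, V=2, X=2) weight 1/3024
  (U=0, Y=2, W=0, Z=1, V=2, X=3) weight 1/3024
  (U=0, Y=2, W=0, Z=1, V=2, X=4) weight 1/3024
  (U=0, Y=2, W=0, Z=1, V=2, X=5) weight 1/3024
  (U=0, Y=2, W=0, Z=1, V=3, X=2) weight 1/3024
  (U=0, Y=2, W=0, Z=1, V=3, X=3) weight 1/3024
  (U=0, Y=2, W=0, Z=1, V=3, X=4) weight 1/3024
  (U=0, Y=2, W=0, Z=1, V=3, X=5) weight 1/3024
  (U=0, Y=3, W=0, Z=0, V=2, X=2) weight 1/648
  … 63 more
Group by Z:
  weight(Z=0) = 1/18
  weight(Z=1) = 1/84
Total weight = 1/18 + 1/84 = 17/252
P(Z=0 | obs) = 1/18 / 17/252 = 14/17
P(Z=1 | obs) = 1/84 / 17/252 = 3/17

P(Z = 1 | obs) = 3/17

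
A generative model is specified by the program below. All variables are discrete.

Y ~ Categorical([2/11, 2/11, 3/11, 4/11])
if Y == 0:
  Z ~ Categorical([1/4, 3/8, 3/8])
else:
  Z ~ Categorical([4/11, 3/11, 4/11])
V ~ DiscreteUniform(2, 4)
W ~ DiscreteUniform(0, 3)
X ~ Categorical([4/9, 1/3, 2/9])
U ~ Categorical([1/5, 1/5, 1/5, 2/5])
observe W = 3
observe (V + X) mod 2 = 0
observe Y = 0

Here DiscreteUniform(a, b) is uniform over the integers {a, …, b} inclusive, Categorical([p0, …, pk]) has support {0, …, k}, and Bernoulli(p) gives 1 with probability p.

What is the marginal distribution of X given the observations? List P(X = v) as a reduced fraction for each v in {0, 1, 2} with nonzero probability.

P(X=0) = 8/15, P(X=1) = 1/5, P(X=2) = 4/15

Enumerate traces; 60 have nonzero weight after conditioning:
  (Y=0, Z=0, V=2, W=3, X=0, U=0) weight 1/2970
  (Y=0, Z=0, V=2, W=3, X=0, U=1) weight 1/2970
  (Y=0, Z=0, V=2, W=3, X=0, U=2) weight 1/2970
  (Y=0, Z=0, V=2, W=3, X=0, U=3) weight 1/1485
  (Y=0, Z=0, V=2, W=3, X=2, U=0) weight 1/5940
  (Y=0, Z=0, V=2, W=3, X=2, U=1) weight 1/5940
  (Y=0, Z=0, V=2, W=3, X=2, U=2) weight 1/5940
  (Y=0, Z=0, V=2, W=3, X=2, U=3) weight 1/2970
  (Y=0, Z=0, V=3, W=3, X=1, U=0) weight 1/3960
  … 51 more
Group by X:
  weight(X=0) = 4/297
  weight(X=1) = 1/198
  weight(X=2) = 2/297
Total weight = 4/297 + 1/198 + 2/297 = 5/198
P(X=0 | obs) = 4/297 / 5/198 = 8/15
P(X=1 | obs) = 1/198 / 5/198 = 1/5
P(X=2 | obs) = 2/297 / 5/198 = 4/15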